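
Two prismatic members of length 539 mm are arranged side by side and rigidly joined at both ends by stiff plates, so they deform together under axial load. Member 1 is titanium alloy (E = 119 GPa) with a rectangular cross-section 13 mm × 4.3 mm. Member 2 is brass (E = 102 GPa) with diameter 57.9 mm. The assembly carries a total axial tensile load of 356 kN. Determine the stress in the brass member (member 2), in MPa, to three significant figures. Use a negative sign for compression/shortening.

A_1 = 55.9 mm².
A_2 = 2633 mm².
Equal strain + equilibrium ⇒ each member carries load in proportion to AE: A₁E₁ = 6652000 N, A₂E₂ = 268600000 N, ΣAE = 275200000 N.
σ₂ = P·E₂/ΣAE = 356000·102000/275200000 = 131.9 MPa.

132 MPa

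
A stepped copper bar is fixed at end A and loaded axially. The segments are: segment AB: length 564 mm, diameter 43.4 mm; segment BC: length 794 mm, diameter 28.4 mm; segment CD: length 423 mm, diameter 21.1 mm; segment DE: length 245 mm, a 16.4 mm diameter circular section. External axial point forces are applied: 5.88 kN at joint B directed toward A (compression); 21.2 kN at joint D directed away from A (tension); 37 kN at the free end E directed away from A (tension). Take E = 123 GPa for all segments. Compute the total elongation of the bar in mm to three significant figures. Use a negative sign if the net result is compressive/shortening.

Internal axial forces (sectioning from the free end, tension +): N_DE = 37 kN, N_CD = 58.2 kN, N_BC = 58.2 kN, N_AB = 52.32 kN.
A_AB = 1479 mm².
A_BC = 633.5 mm².
A_CD = 349.7 mm².
A_DE = 211.2 mm².
δ_AB = 52320·564/(1479·123000) = 0.1622 mm
δ_BC = 58200·794/(633.5·123000) = 0.5931 mm
δ_CD = 58200·423/(349.7·123000) = 0.5724 mm
δ_DE = 37000·245/(211.2·123000) = 0.3489 mm
δ = Σδ_i = 1.677 mm.

1.68 mm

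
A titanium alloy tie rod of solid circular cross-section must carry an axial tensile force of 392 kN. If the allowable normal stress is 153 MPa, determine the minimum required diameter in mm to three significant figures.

57.1 mm

Required area A ≥ P/σ_allow = 392000/153 = 2562 mm².
For a solid circular section, d ≥ √(4A/π) = 57.12 mm.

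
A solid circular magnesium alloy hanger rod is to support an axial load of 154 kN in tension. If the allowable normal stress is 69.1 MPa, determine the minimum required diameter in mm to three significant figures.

Required area A ≥ P/σ_allow = 154000/69.1 = 2229 mm².
For a solid circular section, d ≥ √(4A/π) = 53.27 mm.

53.3 mm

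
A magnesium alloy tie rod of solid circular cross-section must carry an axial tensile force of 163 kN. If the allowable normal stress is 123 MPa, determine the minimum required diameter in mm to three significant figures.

Required area A ≥ P/σ_allow = 163000/123 = 1325 mm².
For a solid circular section, d ≥ √(4A/π) = 41.08 mm.

41.1 mm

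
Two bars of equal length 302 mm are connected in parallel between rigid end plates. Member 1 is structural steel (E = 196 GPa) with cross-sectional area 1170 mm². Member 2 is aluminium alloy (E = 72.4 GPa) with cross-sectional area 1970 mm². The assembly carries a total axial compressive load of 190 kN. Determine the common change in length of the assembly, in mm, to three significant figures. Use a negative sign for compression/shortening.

Equal strain + equilibrium ⇒ each member carries load in proportion to AE: A₁E₁ = 229300000 N, A₂E₂ = 142600000 N, ΣAE = 371900000 N.
δ = PL/ΣAE = -190000·302/371900000 = -0.1543 mm.

-0.154 mm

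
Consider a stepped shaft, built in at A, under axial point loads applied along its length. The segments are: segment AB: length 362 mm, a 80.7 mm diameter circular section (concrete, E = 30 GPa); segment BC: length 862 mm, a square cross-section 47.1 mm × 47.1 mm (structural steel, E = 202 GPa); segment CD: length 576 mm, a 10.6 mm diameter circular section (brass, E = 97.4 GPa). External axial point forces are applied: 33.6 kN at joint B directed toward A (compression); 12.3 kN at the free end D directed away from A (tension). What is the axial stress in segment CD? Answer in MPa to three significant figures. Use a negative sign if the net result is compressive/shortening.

139 MPa

Internal axial forces (sectioning from the free end, tension +): N_CD = 12.3 kN, N_BC = 12.3 kN, N_AB = -21.3 kN.
A_CD = 88.25 mm².
σ_CD = N_CD/A_CD = 12300/88.25 = 139.4 MPa.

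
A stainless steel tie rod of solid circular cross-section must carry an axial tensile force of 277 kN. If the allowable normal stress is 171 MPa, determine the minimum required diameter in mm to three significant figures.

45.4 mm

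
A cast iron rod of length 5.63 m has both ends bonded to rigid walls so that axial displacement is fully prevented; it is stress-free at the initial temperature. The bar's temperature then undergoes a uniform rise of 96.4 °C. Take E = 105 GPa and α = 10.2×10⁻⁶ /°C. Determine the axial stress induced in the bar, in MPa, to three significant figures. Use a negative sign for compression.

Free thermal expansion αLΔT = 10.2e-6 · 5630 · 96.4 = 5.536 mm.
The walls impose strain ε = −(5.536)/5630 = -9.8328e-04; σ = Eε = 105000 · -9.8328e-04 = -103.2 MPa.

-103 MPa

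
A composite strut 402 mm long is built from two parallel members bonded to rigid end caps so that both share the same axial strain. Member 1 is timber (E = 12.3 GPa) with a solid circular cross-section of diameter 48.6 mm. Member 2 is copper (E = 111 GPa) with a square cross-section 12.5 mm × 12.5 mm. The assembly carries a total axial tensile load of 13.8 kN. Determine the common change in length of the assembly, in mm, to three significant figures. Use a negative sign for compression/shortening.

A_1 = 1855 mm².
A_2 = 156.2 mm².
Equal strain + equilibrium ⇒ each member carries load in proportion to AE: A₁E₁ = 22820000 N, A₂E₂ = 17340000 N, ΣAE = 40160000 N.
δ = PL/ΣAE = 13800·402/40160000 = 0.1381 mm.

0.138 mm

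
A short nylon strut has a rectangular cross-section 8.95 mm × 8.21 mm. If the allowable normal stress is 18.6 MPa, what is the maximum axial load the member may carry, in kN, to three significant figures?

A = 73.48 mm².
P_max = σ_allow · A = 18.6 · 73.48 = 1367 N = 1.367 kN.

1.37 kN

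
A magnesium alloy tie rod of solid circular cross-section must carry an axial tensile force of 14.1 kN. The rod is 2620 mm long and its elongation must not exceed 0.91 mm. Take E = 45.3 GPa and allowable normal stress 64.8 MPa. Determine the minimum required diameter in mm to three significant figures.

Required area A ≥ P/σ_allow = 14100/64.8 = 217.6 mm².
For a solid circular section, d ≥ √(4A/π) = 16.64 mm.
Elongation limit: A ≥ PL/(Eδ_allow) = 14100·2620/(45300·0.91) = 896.2 mm² ⇒ d ≥ 33.78 mm.
The elongation limit governs.

33.8 mm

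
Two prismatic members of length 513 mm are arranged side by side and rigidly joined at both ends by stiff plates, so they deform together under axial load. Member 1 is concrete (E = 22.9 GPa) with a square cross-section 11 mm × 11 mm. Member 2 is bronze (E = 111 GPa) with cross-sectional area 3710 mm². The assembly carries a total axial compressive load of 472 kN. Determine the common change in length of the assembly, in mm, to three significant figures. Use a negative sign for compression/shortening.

-0.584 mm

A_1 = 121 mm².
Equal strain + equilibrium ⇒ each member carries load in proportion to AE: A₁E₁ = 2771000 N, A₂E₂ = 411800000 N, ΣAE = 414600000 N.
δ = PL/ΣAE = -472000·513/414600000 = -0.5841 mm.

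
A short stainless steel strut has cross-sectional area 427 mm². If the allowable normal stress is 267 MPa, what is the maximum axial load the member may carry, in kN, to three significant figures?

P_max = σ_allow · A = 267 · 427 = 114000 N = 114 kN.

114 kN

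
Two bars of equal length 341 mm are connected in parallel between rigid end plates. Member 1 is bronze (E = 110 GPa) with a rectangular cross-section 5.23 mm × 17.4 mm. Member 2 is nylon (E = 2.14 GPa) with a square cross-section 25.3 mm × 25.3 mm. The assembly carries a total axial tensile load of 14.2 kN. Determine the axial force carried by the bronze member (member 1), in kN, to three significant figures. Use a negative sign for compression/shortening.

12.5 kN

A_1 = 91 mm².
A_2 = 640.1 mm².
Equal strain + equilibrium ⇒ each member carries load in proportion to AE: A₁E₁ = 10010000 N, A₂E₂ = 1370000 N, ΣAE = 11380000 N.
F₁ = P·A₁E₁/ΣAE = 14200·10010000/11380000 = 12490 N.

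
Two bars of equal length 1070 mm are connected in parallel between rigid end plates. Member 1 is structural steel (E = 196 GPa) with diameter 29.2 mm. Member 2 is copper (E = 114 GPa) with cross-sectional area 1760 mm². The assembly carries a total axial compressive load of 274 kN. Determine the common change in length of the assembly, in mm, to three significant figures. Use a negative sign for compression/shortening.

-0.883 mm

A_1 = 669.7 mm².
Equal strain + equilibrium ⇒ each member carries load in proportion to AE: A₁E₁ = 131300000 N, A₂E₂ = 200600000 N, ΣAE = 331900000 N.
δ = PL/ΣAE = -274000·1070/331900000 = -0.8834 mm.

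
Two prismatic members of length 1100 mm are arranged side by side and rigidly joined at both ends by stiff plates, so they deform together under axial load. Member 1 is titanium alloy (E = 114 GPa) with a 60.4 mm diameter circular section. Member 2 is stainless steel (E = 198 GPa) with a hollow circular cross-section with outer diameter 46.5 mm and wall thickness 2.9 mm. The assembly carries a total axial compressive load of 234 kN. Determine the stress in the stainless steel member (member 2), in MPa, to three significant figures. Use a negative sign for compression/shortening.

-114 MPa

A_1 = 2865 mm².
A_2 = 397.2 mm².
Equal strain + equilibrium ⇒ each member carries load in proportion to AE: A₁E₁ = 326600000 N, A₂E₂ = 78650000 N, ΣAE = 405300000 N.
σ₂ = P·E₂/ΣAE = -234000·198000/405300000 = -114.3 MPa.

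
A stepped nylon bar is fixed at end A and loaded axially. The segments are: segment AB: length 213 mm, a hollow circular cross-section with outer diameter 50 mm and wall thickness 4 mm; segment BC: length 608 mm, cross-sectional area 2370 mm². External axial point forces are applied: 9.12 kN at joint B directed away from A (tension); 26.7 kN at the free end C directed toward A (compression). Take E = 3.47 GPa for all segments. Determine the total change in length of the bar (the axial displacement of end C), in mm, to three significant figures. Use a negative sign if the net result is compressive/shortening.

-3.84 mm

Internal axial forces (sectioning from the free end, tension +): N_BC = -26.7 kN, N_AB = -17.58 kN.
A_AB = 578.1 mm².
δ_AB = -17580·213/(578.1·3470) = -1.867 mm
δ_BC = -26700·608/(2370·3470) = -1.974 mm
δ = Σδ_i = -3.841 mm.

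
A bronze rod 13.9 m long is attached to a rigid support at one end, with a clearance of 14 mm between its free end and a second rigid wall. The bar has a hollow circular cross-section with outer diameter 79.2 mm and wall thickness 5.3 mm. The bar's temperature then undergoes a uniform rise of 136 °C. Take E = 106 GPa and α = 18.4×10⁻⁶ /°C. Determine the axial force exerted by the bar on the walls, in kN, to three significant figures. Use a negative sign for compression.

-195 kN

Free thermal expansion αLΔT = 18.4e-6 · 13900 · 136 = 34.78 mm.
The walls engage after the gap closes; constrained expansion = 34.78 − 14 = 20.78 mm.
The walls impose strain ε = −(20.78)/13900 = -1.4952e-03; σ = Eε = 106000 · -1.4952e-03 = -158.5 MPa.
Wall reaction R = σ·A = -158.5·1230 = -195000 N = -195 kN.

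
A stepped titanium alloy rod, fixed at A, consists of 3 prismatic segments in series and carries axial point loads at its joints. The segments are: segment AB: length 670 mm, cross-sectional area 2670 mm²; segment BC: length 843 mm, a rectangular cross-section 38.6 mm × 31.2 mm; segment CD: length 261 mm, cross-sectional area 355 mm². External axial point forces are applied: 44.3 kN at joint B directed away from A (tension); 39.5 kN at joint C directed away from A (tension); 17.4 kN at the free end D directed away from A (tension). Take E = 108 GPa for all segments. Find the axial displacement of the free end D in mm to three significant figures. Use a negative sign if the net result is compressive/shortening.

0.722 mm

Internal axial forces (sectioning from the free end, tension +): N_CD = 17.4 kN, N_BC = 56.9 kN, N_AB = 101.2 kN.
A_BC = 1204 mm².
δ_AB = 101200·670/(2670·108000) = 0.2351 mm
δ_BC = 56900·843/(1204·108000) = 0.3688 mm
δ_CD = 17400·261/(355·108000) = 0.1185 mm
δ = Σδ_i = 0.7224 mm.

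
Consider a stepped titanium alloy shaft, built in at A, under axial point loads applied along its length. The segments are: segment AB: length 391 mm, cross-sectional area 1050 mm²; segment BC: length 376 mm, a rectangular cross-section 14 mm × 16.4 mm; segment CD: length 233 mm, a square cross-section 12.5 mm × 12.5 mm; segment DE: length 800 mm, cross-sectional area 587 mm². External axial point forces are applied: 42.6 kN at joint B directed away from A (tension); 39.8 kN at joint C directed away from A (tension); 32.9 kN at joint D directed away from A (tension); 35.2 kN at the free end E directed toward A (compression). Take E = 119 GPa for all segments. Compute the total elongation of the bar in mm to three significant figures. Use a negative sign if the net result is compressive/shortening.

Internal axial forces (sectioning from the free end, tension +): N_DE = -35.2 kN, N_CD = -2.3 kN, N_BC = 37.5 kN, N_AB = 80.1 kN.
A_BC = 229.6 mm².
A_CD = 156.2 mm².
δ_AB = 80100·391/(1050·119000) = 0.2507 mm
δ_BC = 37500·376/(229.6·119000) = 0.5161 mm
δ_CD = -2300·233/(156.2·119000) = -0.02882 mm
δ_DE = -35200·800/(587·119000) = -0.4031 mm
δ = Σδ_i = 0.3348 mm.

0.335 mm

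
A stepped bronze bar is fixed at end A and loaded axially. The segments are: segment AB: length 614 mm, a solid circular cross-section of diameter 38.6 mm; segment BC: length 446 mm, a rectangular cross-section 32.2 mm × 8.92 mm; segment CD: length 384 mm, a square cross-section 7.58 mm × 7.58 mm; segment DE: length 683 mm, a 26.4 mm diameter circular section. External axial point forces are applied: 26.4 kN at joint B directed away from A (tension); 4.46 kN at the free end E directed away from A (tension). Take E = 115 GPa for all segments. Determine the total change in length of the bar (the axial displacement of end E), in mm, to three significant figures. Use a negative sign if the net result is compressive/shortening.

0.509 mm

Internal axial forces (sectioning from the free end, tension +): N_DE = 4.46 kN, N_CD = 4.46 kN, N_BC = 4.46 kN, N_AB = 30.86 kN.
A_AB = 1170 mm².
A_BC = 287.2 mm².
A_CD = 57.46 mm².
A_DE = 547.4 mm².
δ_AB = 30860·614/(1170·115000) = 0.1408 mm
δ_BC = 4460·446/(287.2·115000) = 0.06022 mm
δ_CD = 4460·384/(57.46·115000) = 0.2592 mm
δ_DE = 4460·683/(547.4·115000) = 0.04839 mm
δ = Σδ_i = 0.5086 mm.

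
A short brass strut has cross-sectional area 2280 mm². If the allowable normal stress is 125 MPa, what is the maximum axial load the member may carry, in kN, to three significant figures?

285 kN

P_max = σ_allow · A = 125 · 2280 = 285000 N = 285 kN.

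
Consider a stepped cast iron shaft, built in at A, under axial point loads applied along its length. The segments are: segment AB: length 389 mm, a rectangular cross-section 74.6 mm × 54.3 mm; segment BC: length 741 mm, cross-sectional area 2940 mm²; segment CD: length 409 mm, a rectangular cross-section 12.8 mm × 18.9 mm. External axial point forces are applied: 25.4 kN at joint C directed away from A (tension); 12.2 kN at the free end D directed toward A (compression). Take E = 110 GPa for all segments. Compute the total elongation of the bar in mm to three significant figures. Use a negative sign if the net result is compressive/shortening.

Internal axial forces (sectioning from the free end, tension +): N_CD = -12.2 kN, N_BC = 13.2 kN, N_AB = 13.2 kN.
A_AB = 4051 mm².
A_CD = 241.9 mm².
δ_AB = 13200·389/(4051·110000) = 0.01152 mm
δ_BC = 13200·741/(2940·110000) = 0.03024 mm
δ_CD = -12200·409/(241.9·110000) = -0.1875 mm
δ = Σδ_i = -0.1457 mm.

-0.146 mm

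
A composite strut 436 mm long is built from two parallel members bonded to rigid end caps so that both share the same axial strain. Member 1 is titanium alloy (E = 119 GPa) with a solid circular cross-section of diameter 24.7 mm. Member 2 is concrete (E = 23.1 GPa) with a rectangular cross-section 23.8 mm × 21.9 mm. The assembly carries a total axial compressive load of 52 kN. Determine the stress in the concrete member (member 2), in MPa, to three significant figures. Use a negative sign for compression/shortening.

-17.4 MPa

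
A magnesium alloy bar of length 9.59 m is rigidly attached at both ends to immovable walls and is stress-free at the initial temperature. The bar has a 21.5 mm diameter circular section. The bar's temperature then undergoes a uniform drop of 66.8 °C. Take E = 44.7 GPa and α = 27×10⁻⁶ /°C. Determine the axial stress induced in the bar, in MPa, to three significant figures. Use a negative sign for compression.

Free thermal expansion αLΔT = 27e-6 · 9590 · -66.8 = -17.3 mm.
The walls impose strain ε = −(-17.3)/9590 = 1.8036e-03; σ = Eε = 44700 · 1.8036e-03 = 80.62 MPa.

80.6 MPa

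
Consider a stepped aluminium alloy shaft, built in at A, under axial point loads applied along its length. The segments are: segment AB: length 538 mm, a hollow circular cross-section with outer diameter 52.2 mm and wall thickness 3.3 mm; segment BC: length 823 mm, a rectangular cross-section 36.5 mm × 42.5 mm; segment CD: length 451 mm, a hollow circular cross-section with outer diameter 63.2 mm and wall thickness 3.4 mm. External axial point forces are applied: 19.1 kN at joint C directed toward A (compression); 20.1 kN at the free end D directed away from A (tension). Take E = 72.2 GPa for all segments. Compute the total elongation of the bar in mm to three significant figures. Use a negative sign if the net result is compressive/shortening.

Internal axial forces (sectioning from the free end, tension +): N_CD = 20.1 kN, N_BC = 1 kN, N_AB = 1 kN.
A_AB = 507 mm².
A_BC = 1551 mm².
A_CD = 638.7 mm².
δ_AB = 1000·538/(507·72200) = 0.0147 mm
δ_BC = 1000·823/(1551·72200) = 0.007348 mm
δ_CD = 20100·451/(638.7·72200) = 0.1966 mm
δ = Σδ_i = 0.2186 mm.

0.219 mm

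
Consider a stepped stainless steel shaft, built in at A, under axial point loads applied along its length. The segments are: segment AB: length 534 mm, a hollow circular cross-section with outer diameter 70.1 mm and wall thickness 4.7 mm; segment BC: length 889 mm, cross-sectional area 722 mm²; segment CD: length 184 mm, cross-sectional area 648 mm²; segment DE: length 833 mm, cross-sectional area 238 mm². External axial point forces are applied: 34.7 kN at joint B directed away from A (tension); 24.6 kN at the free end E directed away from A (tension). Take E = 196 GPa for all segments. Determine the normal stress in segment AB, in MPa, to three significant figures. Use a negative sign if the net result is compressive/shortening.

Internal axial forces (sectioning from the free end, tension +): N_DE = 24.6 kN, N_CD = 24.6 kN, N_BC = 24.6 kN, N_AB = 59.3 kN.
A_AB = 965.7 mm².
σ_AB = N_AB/A_AB = 59300/965.7 = 61.41 MPa.

61.4 MPa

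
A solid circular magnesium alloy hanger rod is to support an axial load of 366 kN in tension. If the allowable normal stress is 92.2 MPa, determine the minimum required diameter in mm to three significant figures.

Required area A ≥ P/σ_allow = 366000/92.2 = 3970 mm².
For a solid circular section, d ≥ √(4A/π) = 71.09 mm.

71.1 mm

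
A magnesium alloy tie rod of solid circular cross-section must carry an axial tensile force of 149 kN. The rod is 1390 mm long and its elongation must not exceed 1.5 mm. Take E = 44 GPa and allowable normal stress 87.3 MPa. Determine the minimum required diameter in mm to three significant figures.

63.2 mm

Required area A ≥ P/σ_allow = 149000/87.3 = 1707 mm².
For a solid circular section, d ≥ √(4A/π) = 46.62 mm.
Elongation limit: A ≥ PL/(Eδ_allow) = 149000·1390/(44000·1.5) = 3138 mm² ⇒ d ≥ 63.21 mm.
The elongation limit governs.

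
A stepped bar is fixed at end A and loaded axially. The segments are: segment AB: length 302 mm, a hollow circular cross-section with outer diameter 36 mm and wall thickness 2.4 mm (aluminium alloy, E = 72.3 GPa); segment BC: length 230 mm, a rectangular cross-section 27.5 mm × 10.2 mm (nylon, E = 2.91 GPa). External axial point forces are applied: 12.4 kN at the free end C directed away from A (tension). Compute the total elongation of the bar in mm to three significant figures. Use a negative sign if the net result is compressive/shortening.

3.70 mm

Internal axial forces (sectioning from the free end, tension +): N_BC = 12.4 kN, N_AB = 12.4 kN.
A_AB = 253.3 mm².
A_BC = 280.5 mm².
δ_AB = 12400·302/(253.3·72300) = 0.2045 mm
δ_BC = 12400·230/(280.5·2910) = 3.494 mm
δ = Σδ_i = 3.698 mm.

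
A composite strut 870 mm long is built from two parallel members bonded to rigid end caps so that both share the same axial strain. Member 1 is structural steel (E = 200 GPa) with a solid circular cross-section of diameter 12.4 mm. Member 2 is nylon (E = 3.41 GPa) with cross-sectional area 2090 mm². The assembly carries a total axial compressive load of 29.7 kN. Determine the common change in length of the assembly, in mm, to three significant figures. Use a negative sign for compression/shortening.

-0.826 mm

A_1 = 120.8 mm².
Equal strain + equilibrium ⇒ each member carries load in proportion to AE: A₁E₁ = 24150000 N, A₂E₂ = 7127000 N, ΣAE = 31280000 N.
δ = PL/ΣAE = -29700·870/31280000 = -0.8261 mm.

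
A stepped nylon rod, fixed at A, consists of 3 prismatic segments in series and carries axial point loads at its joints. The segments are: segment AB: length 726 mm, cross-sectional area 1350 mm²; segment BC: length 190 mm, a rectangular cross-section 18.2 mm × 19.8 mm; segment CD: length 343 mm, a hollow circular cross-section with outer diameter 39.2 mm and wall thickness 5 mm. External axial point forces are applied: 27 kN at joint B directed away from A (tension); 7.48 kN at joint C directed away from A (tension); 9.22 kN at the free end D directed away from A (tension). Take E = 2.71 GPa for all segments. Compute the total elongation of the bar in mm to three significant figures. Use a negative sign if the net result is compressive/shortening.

14.1 mm

Internal axial forces (sectioning from the free end, tension +): N_CD = 9.22 kN, N_BC = 16.7 kN, N_AB = 43.7 kN.
A_BC = 360.4 mm².
A_CD = 537.2 mm².
δ_AB = 43700·726/(1350·2710) = 8.672 mm
δ_BC = 16700·190/(360.4·2710) = 3.249 mm
δ_CD = 9220·343/(537.2·2710) = 2.172 mm
δ = Σδ_i = 14.09 mm.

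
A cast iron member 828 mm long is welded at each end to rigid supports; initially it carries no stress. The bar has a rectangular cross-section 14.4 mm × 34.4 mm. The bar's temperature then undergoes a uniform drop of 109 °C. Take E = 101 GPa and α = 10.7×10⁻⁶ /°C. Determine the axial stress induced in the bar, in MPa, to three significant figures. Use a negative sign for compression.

118 MPa

Free thermal expansion αLΔT = 10.7e-6 · 828 · -109 = -0.9657 mm.
The walls impose strain ε = −(-0.9657)/828 = 1.1663e-03; σ = Eε = 101000 · 1.1663e-03 = 117.8 MPa.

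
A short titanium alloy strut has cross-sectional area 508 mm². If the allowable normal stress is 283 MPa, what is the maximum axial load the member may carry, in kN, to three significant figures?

144 kN

P_max = σ_allow · A = 283 · 508 = 143800 N = 143.8 kN.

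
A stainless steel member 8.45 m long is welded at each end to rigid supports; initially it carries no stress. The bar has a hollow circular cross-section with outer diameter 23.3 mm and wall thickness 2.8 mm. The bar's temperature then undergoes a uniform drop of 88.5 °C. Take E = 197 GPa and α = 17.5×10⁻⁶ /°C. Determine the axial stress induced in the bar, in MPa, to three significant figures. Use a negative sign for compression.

305 MPa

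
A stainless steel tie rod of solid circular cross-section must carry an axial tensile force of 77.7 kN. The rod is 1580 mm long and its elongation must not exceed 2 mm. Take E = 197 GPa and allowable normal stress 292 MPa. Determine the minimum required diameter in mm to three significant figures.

Required area A ≥ P/σ_allow = 77700/292 = 266.1 mm².
For a solid circular section, d ≥ √(4A/π) = 18.41 mm.
Elongation limit: A ≥ PL/(Eδ_allow) = 77700·1580/(197000·2) = 311.6 mm² ⇒ d ≥ 19.92 mm.
The elongation limit governs.

19.9 mm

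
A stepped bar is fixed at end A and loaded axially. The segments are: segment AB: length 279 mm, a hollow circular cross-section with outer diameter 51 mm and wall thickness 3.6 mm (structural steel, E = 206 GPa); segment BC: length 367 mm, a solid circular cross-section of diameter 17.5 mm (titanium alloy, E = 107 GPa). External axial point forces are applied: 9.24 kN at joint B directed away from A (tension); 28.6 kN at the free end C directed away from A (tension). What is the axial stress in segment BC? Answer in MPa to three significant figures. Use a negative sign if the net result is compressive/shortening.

119 MPa

Internal axial forces (sectioning from the free end, tension +): N_BC = 28.6 kN, N_AB = 37.84 kN.
A_BC = 240.5 mm².
σ_BC = N_BC/A_BC = 28600/240.5 = 118.9 MPa.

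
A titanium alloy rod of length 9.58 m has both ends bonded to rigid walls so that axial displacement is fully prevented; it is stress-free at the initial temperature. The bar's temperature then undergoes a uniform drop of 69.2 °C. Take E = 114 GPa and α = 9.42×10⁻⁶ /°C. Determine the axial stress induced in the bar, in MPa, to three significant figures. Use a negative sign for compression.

74.3 MPa

Free thermal expansion αLΔT = 9.42e-6 · 9580 · -69.2 = -6.245 mm.
The walls impose strain ε = −(-6.245)/9580 = 6.5186e-04; σ = Eε = 114000 · 6.5186e-04 = 74.31 MPa.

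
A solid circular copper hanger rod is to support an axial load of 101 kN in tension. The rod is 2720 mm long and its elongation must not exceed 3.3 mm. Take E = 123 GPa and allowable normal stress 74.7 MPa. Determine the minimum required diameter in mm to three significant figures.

41.5 mm

Required area A ≥ P/σ_allow = 101000/74.7 = 1352 mm².
For a solid circular section, d ≥ √(4A/π) = 41.49 mm.
Elongation limit: A ≥ PL/(Eδ_allow) = 101000·2720/(123000·3.3) = 676.8 mm² ⇒ d ≥ 29.36 mm.
The stress limit governs.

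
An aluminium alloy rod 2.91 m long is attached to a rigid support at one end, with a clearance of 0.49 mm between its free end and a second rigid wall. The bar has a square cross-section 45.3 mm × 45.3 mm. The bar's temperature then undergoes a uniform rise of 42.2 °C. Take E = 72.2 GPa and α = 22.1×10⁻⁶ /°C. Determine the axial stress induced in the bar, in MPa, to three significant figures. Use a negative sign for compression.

Free thermal expansion αLΔT = 22.1e-6 · 2910 · 42.2 = 2.714 mm.
The walls engage after the gap closes; constrained expansion = 2.714 − 0.49 = 2.224 mm.
The walls impose strain ε = −(2.224)/2910 = -7.6424e-04; σ = Eε = 72200 · -7.6424e-04 = -55.18 MPa.

-55.2 MPa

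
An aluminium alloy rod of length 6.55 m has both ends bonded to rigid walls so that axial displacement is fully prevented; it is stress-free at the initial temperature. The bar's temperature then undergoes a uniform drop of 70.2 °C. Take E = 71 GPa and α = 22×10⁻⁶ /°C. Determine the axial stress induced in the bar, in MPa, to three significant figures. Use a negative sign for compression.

110 MPa

Free thermal expansion αLΔT = 22e-6 · 6550 · -70.2 = -10.12 mm.
The walls impose strain ε = −(-10.12)/6550 = 1.5444e-03; σ = Eε = 71000 · 1.5444e-03 = 109.7 MPa.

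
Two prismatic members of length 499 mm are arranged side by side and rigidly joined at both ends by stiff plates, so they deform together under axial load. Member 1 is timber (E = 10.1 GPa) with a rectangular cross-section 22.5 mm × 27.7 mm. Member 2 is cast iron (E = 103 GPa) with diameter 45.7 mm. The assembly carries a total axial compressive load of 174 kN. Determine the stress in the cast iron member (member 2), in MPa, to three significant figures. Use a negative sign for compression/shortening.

-102 MPa

A_1 = 623.2 mm².
A_2 = 1640 mm².
Equal strain + equilibrium ⇒ each member carries load in proportion to AE: A₁E₁ = 6295000 N, A₂E₂ = 169000000 N, ΣAE = 175200000 N.
σ₂ = P·E₂/ΣAE = -174000·103000/175200000 = -102.3 MPa.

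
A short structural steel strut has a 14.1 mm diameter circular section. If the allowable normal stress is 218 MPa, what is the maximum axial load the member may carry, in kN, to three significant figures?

34.0 kN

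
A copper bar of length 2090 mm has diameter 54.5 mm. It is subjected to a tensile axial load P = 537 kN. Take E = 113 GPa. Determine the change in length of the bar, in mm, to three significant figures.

A = 2333 mm².
δ_mech = NL/(AE) = 537000·2090/(2333·113000) = 4.258 mm.

4.26 mm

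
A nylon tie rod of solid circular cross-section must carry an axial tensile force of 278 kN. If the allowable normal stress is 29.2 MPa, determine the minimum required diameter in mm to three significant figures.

Required area A ≥ P/σ_allow = 278000/29.2 = 9521 mm².
For a solid circular section, d ≥ √(4A/π) = 110.1 mm.

110 mm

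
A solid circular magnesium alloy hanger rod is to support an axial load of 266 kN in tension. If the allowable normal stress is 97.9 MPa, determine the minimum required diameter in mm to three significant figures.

58.8 mm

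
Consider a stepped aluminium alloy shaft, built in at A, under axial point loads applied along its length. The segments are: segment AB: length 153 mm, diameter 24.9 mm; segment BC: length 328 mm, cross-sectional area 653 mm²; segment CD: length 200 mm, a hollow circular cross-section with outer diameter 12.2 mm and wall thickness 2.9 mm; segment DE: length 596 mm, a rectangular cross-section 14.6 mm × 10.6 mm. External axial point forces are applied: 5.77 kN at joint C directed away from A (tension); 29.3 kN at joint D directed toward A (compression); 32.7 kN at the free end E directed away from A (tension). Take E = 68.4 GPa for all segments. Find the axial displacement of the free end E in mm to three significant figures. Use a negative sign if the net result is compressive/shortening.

Internal axial forces (sectioning from the free end, tension +): N_DE = 32.7 kN, N_CD = 3.4 kN, N_BC = 9.17 kN, N_AB = 9.17 kN.
A_AB = 487 mm².
A_CD = 84.73 mm².
A_DE = 154.8 mm².
δ_AB = 9170·153/(487·68400) = 0.04212 mm
δ_BC = 9170·328/(653·68400) = 0.06734 mm
δ_CD = 3400·200/(84.73·68400) = 0.1173 mm
δ_DE = 32700·596/(154.8·68400) = 1.841 mm
δ = Σδ_i = 2.068 mm.

2.07 mm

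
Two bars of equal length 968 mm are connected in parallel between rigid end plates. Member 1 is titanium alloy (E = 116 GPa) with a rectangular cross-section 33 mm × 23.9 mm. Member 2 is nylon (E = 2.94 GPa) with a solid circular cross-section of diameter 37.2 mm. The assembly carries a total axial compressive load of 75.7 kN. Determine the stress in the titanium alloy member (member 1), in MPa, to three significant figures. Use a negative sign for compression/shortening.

-92.7 MPa

A_1 = 788.7 mm².
A_2 = 1087 mm².
Equal strain + equilibrium ⇒ each member carries load in proportion to AE: A₁E₁ = 91490000 N, A₂E₂ = 3195000 N, ΣAE = 94680000 N.
σ₁ = P·E₁/ΣAE = -75700·116000/94680000 = -92.74 MPa.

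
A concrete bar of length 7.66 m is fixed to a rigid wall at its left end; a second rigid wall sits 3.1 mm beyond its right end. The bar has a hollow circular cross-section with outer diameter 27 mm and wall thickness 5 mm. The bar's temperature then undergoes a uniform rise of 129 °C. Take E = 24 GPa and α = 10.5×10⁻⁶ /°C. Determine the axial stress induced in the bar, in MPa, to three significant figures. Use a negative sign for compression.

-22.8 MPa

Free thermal expansion αLΔT = 10.5e-6 · 7660 · 129 = 10.38 mm.
The walls engage after the gap closes; constrained expansion = 10.38 − 3.1 = 7.275 mm.
The walls impose strain ε = −(7.275)/7660 = -9.4980e-04; σ = Eε = 24000 · -9.4980e-04 = -22.8 MPa.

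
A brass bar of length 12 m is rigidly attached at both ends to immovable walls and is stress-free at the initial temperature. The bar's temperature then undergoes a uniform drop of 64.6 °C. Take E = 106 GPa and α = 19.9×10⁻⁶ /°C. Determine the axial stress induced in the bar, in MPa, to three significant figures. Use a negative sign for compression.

Free thermal expansion αLΔT = 19.9e-6 · 12000 · -64.6 = -15.43 mm.
The walls impose strain ε = −(-15.43)/12000 = 1.2855e-03; σ = Eε = 106000 · 1.2855e-03 = 136.3 MPa.

136 MPa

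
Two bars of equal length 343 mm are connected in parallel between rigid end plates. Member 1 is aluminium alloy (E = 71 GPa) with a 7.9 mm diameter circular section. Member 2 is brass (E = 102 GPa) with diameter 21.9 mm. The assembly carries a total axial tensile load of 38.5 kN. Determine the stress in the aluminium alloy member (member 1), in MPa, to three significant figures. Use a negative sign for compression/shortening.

65.2 MPa

A_1 = 49.02 mm².
A_2 = 376.7 mm².
Equal strain + equilibrium ⇒ each member carries load in proportion to AE: A₁E₁ = 3480000 N, A₂E₂ = 38420000 N, ΣAE = 41900000 N.
σ₁ = P·E₁/ΣAE = 38500·71000/41900000 = 65.24 MPa.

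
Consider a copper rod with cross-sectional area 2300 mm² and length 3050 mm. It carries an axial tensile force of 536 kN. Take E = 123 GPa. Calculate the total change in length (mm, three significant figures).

δ_mech = NL/(AE) = 536000·3050/(2300·123000) = 5.779 mm.

5.78 mm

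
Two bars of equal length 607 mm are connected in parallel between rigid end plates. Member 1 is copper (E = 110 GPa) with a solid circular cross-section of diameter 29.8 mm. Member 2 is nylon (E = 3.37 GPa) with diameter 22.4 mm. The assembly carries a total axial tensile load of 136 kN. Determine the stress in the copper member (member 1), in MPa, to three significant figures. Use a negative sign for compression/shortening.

A_1 = 697.5 mm².
A_2 = 394.1 mm².
Equal strain + equilibrium ⇒ each member carries load in proportion to AE: A₁E₁ = 76720000 N, A₂E₂ = 1328000 N, ΣAE = 78050000 N.
σ₁ = P·E₁/ΣAE = 136000·110000/78050000 = 191.7 MPa.

192 MPa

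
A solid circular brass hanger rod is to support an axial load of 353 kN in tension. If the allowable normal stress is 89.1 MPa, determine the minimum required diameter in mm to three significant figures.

Required area A ≥ P/σ_allow = 353000/89.1 = 3962 mm².
For a solid circular section, d ≥ √(4A/π) = 71.02 mm.

71.0 mm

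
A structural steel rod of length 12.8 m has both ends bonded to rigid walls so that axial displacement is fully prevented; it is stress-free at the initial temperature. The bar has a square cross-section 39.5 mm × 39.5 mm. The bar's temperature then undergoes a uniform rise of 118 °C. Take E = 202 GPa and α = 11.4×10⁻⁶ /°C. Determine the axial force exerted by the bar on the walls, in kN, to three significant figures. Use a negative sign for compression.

-424 kN

Free thermal expansion αLΔT = 11.4e-6 · 12800 · 118 = 17.22 mm.
The walls impose strain ε = −(17.22)/12800 = -1.3452e-03; σ = Eε = 202000 · -1.3452e-03 = -271.7 MPa.
Wall reaction R = σ·A = -271.7·1560 = -424000 N = -424 kN.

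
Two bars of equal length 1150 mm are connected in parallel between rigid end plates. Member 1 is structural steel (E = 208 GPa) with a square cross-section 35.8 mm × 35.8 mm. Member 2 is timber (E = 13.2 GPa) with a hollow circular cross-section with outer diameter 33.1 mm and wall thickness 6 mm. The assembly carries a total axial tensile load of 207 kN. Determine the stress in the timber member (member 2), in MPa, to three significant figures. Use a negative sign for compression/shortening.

10.0 MPa

A_1 = 1282 mm².
A_2 = 510.8 mm².
Equal strain + equilibrium ⇒ each member carries load in proportion to AE: A₁E₁ = 266600000 N, A₂E₂ = 6743000 N, ΣAE = 273300000 N.
σ₂ = P·E₂/ΣAE = 207000·13200/273300000 = 9.997 MPa.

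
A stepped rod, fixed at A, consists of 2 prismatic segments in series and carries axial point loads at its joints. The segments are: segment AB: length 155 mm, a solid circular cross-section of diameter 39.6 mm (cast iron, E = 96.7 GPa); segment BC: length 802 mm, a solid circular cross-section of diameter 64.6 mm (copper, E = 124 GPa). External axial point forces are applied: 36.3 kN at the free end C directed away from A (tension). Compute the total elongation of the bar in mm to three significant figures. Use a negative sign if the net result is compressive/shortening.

Internal axial forces (sectioning from the free end, tension +): N_BC = 36.3 kN, N_AB = 36.3 kN.
A_AB = 1232 mm².
A_BC = 3278 mm².
δ_AB = 36300·155/(1232·96700) = 0.04724 mm
δ_BC = 36300·802/(3278·124000) = 0.07163 mm
δ = Σδ_i = 0.1189 mm.

0.119 mm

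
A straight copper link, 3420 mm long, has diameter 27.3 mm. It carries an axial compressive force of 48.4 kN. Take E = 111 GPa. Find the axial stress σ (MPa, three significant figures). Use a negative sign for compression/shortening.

A = 585.3 mm².
σ = N/A = -48400/585.3 = -82.69 MPa.

-82.7 MPa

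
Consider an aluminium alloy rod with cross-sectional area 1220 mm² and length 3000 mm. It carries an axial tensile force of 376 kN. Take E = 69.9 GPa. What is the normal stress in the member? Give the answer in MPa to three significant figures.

308 MPa

σ = N/A = 376000/1220 = 308.2 MPa.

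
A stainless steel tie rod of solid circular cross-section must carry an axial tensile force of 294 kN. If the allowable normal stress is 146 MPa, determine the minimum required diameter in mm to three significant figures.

Required area A ≥ P/σ_allow = 294000/146 = 2014 mm².
For a solid circular section, d ≥ √(4A/π) = 50.64 mm.

50.6 mm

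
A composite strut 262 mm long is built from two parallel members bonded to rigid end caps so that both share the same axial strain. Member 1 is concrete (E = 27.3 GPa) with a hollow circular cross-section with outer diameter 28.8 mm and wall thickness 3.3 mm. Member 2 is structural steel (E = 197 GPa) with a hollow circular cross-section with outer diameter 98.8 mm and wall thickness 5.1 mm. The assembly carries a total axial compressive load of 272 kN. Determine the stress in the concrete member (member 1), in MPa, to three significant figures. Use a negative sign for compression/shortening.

A_1 = 264.4 mm².
A_2 = 1501 mm².
Equal strain + equilibrium ⇒ each member carries load in proportion to AE: A₁E₁ = 7217000 N, A₂E₂ = 295800000 N, ΣAE = 303000000 N.
σ₁ = P·E₁/ΣAE = -272000·27300/303000000 = -24.51 MPa.

-24.5 MPa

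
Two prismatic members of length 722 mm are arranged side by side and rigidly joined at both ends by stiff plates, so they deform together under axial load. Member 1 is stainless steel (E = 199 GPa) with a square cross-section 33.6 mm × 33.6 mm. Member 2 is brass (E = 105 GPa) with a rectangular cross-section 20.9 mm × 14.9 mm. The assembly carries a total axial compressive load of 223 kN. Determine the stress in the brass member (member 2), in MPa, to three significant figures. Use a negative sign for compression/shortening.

-91.0 MPa

A_1 = 1129 mm².
A_2 = 311.4 mm².
Equal strain + equilibrium ⇒ each member carries load in proportion to AE: A₁E₁ = 224700000 N, A₂E₂ = 32700000 N, ΣAE = 257400000 N.
σ₂ = P·E₂/ΣAE = -223000·105000/257400000 = -90.98 MPa.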